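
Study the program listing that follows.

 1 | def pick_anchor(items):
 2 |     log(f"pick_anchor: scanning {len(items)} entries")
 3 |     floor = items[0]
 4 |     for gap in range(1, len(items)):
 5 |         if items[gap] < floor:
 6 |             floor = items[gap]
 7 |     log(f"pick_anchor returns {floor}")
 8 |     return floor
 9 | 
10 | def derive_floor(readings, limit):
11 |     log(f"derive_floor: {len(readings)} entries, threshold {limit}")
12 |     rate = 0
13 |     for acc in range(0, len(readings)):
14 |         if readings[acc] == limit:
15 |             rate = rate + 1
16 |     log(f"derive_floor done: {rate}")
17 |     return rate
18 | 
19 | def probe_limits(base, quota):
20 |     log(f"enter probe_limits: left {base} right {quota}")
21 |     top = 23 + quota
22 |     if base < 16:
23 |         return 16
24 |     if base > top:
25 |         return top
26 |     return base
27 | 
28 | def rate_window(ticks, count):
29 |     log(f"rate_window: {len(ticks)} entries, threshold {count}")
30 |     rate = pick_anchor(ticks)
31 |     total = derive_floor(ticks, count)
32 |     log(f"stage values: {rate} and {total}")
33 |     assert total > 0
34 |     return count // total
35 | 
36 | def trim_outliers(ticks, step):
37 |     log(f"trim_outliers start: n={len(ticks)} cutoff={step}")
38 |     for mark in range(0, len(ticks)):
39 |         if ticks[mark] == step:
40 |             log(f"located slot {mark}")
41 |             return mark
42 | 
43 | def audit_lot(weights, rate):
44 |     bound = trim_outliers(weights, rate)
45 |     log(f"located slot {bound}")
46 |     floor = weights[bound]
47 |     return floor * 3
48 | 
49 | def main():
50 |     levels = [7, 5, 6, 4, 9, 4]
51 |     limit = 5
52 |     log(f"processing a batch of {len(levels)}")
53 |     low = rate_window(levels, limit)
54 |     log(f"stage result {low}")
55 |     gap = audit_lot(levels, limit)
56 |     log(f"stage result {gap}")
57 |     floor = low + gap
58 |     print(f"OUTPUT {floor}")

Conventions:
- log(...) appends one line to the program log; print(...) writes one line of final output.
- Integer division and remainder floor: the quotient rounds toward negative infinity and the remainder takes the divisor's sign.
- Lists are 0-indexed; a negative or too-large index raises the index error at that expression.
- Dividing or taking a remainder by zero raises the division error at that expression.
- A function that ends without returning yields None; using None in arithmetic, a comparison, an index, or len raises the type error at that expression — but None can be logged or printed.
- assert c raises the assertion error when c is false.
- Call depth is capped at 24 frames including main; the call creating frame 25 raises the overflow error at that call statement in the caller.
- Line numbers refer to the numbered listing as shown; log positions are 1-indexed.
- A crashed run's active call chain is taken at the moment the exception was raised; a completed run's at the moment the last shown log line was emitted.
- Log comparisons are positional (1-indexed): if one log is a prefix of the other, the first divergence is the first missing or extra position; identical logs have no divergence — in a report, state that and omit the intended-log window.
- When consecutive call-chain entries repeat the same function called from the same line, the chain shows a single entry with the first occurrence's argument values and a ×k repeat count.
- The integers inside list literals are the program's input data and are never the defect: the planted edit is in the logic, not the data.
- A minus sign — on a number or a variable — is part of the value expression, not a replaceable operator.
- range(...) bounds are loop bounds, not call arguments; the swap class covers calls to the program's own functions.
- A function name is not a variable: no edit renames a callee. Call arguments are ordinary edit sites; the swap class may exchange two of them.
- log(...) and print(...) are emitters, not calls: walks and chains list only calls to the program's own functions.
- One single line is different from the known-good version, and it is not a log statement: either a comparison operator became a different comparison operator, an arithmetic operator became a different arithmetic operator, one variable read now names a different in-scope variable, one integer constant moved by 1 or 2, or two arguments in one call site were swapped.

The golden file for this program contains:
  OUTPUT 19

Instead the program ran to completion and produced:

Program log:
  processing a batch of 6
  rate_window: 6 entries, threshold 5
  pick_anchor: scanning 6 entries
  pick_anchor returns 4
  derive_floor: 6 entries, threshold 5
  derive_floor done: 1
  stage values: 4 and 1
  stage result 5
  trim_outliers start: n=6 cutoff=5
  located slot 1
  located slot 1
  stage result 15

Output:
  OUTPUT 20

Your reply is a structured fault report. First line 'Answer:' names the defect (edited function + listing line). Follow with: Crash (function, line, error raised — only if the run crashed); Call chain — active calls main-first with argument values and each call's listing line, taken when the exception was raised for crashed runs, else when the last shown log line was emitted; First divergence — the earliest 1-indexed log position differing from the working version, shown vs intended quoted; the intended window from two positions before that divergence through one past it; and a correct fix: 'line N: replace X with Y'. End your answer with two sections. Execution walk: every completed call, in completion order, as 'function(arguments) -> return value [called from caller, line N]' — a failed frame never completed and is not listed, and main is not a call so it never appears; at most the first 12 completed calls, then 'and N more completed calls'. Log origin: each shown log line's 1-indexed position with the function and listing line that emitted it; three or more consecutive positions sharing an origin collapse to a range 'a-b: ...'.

Answer: the defect is in rate_window at line 34.
Key observation: Position 8 is the first bad log line: 'stage result 5' should read 'stage result 4'.
Call chain: main.
First divergence: at position 8 the run shows 'stage result 5' where the working version logs 'stage result 4'.
Intended log window:
  6: derive_floor done: 1
  7: stage values: 4 and 1
  8: stage result 4
  9: trim_outliers start: n=6 cutoff=5
Execution walk:
  pick_anchor([7, 5, 6, 4, 9, 4]) -> 4  [called from rate_window, line 30]
  derive_floor([7, 5, 6, 4, 9, 4], 5) -> 1  [called from rate_window, line 31]
  rate_window([7, 5, 6, 4, 9, 4], 5) -> 5  [called from main, line 53]
  trim_outliers([7, 5, 6, 4, 9, 4], 5) -> 1  [called from audit_lot, line 44]
  audit_lot([7, 5, 6, 4, 9, 4], 5) -> 15  [called from main, line 55]
Log line origins:
  1: emitted by main (line 52)
  2: emitted by rate_window (line 29)
  3: emitted by pick_anchor (line 2)
  4: emitted by pick_anchor (line 7)
  5: emitted by derive_floor (line 11)
  6: emitted by derive_floor (line 16)
  7: emitted by rate_window (line 32)
  8: emitted by main (line 54)
  9: emitted by trim_outliers (line 37)
  10: emitted by trim_outliers (line 40)
  11: emitted by audit_lot (line 45)
  12: emitted by main (line 56)
A correct fix: line 34: replace `count` with `rate`.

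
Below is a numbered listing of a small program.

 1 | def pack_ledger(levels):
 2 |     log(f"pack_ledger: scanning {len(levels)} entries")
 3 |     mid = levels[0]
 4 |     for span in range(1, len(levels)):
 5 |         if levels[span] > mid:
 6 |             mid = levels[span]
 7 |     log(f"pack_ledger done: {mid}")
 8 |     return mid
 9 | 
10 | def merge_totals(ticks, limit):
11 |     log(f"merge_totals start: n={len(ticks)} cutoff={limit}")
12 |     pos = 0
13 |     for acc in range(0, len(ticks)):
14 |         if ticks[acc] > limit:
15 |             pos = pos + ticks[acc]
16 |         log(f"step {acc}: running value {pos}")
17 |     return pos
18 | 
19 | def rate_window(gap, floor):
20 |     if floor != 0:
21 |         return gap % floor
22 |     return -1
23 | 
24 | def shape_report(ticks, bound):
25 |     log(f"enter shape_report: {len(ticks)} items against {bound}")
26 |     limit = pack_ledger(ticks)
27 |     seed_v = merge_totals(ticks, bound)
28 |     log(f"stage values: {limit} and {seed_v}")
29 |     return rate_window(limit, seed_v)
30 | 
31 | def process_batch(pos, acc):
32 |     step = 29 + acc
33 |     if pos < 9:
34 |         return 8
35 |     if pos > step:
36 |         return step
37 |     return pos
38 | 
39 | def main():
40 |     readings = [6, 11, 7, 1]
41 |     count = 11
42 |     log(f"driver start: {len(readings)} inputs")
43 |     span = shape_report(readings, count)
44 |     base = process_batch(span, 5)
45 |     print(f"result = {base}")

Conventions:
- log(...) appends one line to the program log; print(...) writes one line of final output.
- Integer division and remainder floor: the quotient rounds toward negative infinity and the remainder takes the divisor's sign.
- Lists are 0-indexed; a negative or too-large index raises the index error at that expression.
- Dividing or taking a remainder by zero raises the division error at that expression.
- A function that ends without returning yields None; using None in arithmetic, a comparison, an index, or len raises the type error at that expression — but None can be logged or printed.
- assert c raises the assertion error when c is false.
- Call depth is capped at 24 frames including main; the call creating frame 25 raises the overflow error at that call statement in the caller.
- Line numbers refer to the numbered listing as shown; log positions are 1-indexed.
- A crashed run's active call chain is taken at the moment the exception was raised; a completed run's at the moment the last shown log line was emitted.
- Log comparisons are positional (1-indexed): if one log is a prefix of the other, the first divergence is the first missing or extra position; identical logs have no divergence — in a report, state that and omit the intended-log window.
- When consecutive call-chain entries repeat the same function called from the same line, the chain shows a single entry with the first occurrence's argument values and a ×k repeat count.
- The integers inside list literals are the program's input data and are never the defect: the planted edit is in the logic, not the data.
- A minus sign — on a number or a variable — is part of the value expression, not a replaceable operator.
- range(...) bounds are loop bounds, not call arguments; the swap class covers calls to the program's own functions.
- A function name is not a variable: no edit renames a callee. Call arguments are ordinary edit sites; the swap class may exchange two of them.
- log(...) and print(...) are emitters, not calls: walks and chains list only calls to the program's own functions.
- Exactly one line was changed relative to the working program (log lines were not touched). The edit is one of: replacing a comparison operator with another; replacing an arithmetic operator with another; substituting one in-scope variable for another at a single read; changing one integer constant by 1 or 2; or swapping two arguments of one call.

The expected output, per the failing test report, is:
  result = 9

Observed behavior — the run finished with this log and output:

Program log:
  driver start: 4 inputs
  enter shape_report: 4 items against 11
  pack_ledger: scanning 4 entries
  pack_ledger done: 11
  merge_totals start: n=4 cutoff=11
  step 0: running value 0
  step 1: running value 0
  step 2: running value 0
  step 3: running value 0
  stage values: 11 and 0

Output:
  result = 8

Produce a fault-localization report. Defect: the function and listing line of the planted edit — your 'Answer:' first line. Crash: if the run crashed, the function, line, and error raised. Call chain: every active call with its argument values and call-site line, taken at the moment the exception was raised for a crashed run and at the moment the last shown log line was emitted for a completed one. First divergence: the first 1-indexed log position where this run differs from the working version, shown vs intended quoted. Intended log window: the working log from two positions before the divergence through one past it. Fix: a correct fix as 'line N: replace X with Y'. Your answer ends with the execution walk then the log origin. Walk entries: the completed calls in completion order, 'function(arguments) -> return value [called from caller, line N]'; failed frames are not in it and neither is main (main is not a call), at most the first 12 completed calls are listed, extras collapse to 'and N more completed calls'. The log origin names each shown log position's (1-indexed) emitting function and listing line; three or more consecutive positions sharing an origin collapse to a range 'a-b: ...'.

Answer: the defect is in process_batch at line 34.
Core observation: The logs agree in full; only the final output differs.
Call chain: main -> shape_report([6, 11, 7, 1], 11) (called at line 43).
First divergence: none; the two logs match at every position.
Execution walk:
  pack_ledger([6, 11, 7, 1]) -> 11  [called from shape_report, line 26]
  merge_totals([6, 11, 7, 1], 11) -> 0  [called from shape_report, line 27]
  rate_window(11, 0) -> -1  [called from shape_report, line 29]
  shape_report([6, 11, 7, 1], 11) -> -1  [called from main, line 43]
  process_batch(-1, 5) -> 8  [called from main, line 44]
Log line origins:
  1 — main, line 42
  2 — shape_report, line 25
  3 — pack_ledger, line 2
  4 — pack_ledger, line 7
  5 — merge_totals, line 11
  6-9 — merge_totals, line 16
  10 — shape_report, line 28
A correct fix: line 34: replace `8` with `9`.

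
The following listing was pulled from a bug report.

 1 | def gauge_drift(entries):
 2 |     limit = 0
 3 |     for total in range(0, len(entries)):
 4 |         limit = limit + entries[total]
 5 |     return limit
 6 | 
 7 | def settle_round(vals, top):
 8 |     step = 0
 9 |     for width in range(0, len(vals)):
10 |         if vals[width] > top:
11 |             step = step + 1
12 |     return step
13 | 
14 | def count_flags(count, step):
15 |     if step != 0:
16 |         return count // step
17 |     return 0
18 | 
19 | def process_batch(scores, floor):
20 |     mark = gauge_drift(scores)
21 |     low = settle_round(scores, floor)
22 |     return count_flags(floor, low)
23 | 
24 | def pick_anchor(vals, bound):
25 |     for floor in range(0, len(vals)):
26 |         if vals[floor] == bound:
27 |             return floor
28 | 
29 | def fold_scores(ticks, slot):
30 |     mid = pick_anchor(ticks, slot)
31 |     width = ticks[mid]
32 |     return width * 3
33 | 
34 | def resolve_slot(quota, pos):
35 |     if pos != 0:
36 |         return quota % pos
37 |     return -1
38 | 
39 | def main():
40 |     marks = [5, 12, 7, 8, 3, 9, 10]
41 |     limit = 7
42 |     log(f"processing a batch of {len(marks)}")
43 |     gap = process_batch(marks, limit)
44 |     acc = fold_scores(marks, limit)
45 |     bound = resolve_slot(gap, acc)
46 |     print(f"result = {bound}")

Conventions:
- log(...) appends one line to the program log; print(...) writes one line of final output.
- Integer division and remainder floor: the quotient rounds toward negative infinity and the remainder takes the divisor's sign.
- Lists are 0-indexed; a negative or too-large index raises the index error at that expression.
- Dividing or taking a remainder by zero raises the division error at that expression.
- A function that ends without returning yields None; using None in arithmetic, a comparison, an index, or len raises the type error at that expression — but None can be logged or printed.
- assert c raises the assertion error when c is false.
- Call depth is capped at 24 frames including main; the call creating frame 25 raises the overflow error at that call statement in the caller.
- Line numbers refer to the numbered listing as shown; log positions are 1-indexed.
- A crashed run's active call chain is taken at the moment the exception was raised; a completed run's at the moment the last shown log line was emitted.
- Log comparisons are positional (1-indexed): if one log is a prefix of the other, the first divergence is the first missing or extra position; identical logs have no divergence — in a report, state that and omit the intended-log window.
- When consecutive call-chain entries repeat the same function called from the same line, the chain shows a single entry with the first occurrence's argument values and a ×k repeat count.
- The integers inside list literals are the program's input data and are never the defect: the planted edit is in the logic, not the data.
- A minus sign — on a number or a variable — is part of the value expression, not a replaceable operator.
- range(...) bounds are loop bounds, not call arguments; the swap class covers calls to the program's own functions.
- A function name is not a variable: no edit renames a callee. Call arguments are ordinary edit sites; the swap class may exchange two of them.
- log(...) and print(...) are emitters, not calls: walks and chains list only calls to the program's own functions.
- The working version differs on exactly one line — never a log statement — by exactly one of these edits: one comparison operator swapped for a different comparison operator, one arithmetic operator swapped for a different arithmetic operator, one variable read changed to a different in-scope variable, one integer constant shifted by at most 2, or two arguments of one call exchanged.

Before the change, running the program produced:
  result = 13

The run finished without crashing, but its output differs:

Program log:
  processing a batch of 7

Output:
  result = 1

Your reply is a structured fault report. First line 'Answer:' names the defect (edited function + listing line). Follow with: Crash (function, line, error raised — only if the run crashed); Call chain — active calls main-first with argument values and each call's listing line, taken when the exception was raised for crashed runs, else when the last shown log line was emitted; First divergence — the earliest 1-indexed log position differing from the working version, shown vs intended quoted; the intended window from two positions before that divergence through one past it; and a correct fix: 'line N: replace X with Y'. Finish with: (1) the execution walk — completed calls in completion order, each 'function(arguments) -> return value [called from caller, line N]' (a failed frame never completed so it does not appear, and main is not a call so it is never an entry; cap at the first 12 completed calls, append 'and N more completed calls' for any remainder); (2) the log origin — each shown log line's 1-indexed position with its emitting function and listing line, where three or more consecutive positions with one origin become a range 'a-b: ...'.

Answer: the defect is in process_batch at line 22.
Key observation: The logs agree in full; only the final output differs.
Call chain: main.
First divergence: none (the log streams are identical).
Execution walk:
  gauge_drift([5, 12, 7, 8, 3, 9, 10]) -> 54  [called from process_batch, line 20]
  settle_round([5, 12, 7, 8, 3, 9, 10], 7) -> 4  [called from process_batch, line 21]
  count_flags(7, 4) -> 1  [called from process_batch, line 22]
  process_batch([5, 12, 7, 8, 3, 9, 10], 7) -> 1  [called from main, line 43]
  pick_anchor([5, 12, 7, 8, 3, 9, 10], 7) -> 2  [called from fold_scores, line 30]
  fold_scores([5, 12, 7, 8, 3, 9, 10], 7) -> 21  [called from main, line 44]
  resolve_slot(1, 21) -> 1  [called from main, line 45]
Log line origins:
  1: from main, line 42
A correct fix: line 22: replace `floor` with `mark`.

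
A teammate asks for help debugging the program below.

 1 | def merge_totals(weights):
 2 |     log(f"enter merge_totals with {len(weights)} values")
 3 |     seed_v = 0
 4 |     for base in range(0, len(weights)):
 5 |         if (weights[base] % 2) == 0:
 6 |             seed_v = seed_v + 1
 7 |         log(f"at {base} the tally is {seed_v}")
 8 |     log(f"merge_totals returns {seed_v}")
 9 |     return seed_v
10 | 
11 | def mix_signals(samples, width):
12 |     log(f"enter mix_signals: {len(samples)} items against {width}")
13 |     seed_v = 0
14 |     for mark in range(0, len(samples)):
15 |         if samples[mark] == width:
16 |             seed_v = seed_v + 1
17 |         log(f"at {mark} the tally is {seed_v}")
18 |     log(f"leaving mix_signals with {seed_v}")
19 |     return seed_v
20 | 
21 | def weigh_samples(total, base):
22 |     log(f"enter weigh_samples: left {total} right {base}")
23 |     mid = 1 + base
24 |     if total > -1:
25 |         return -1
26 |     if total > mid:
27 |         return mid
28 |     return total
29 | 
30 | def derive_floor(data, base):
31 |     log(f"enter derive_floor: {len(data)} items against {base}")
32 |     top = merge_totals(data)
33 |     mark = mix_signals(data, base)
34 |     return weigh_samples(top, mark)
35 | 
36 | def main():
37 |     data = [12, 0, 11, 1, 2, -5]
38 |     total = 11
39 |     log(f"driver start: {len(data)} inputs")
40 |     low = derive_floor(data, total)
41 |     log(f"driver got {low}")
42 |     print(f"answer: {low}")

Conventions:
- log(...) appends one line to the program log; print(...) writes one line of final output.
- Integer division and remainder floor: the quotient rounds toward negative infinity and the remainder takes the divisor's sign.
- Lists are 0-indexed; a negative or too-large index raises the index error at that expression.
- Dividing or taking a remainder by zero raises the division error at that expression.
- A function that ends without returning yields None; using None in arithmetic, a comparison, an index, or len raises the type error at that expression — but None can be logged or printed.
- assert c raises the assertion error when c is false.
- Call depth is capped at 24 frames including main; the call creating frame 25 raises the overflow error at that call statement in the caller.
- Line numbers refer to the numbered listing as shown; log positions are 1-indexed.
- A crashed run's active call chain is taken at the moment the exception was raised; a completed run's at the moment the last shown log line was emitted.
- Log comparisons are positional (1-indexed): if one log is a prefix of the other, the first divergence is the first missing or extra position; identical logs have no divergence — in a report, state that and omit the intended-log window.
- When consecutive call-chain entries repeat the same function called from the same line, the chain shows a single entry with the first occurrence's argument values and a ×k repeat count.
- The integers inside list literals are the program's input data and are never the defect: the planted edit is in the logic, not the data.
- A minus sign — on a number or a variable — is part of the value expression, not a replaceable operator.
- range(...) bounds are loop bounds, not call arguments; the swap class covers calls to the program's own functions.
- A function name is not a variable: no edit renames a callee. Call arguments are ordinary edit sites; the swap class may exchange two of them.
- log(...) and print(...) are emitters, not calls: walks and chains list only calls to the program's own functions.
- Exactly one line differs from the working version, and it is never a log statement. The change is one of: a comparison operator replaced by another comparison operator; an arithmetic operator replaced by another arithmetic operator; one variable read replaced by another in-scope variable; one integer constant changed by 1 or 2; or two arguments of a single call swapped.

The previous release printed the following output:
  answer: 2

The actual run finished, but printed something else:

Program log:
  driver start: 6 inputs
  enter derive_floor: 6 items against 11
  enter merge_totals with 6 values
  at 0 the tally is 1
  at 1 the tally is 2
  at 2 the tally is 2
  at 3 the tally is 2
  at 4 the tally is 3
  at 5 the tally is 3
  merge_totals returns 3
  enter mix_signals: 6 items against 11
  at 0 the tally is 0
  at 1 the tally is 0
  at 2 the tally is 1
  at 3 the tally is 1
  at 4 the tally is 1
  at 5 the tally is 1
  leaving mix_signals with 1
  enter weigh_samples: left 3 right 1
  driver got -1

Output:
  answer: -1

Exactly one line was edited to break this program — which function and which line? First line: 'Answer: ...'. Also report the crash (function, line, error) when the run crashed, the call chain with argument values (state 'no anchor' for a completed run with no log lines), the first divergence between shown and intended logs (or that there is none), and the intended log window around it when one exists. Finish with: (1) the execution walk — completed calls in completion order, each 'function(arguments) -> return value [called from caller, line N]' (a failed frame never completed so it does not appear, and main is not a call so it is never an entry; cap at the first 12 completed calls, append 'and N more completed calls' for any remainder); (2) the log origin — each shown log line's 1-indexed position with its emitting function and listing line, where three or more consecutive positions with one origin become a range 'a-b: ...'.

Answer: the defect is in weigh_samples at line 24.
Key fact: The log first diverges at position 20: the faulty run prints 'driver got -1' where the working version prints 'driver got 2'.
Call chain: main.
First divergence: at position 20 the run shows 'driver got -1' where the working version logs 'driver got 2'.
Intended log window:
  18: leaving mix_signals with 1
  19: enter weigh_samples: left 3 right 1
  20: driver got 2
Execution walk:
  merge_totals([12, 0, 11, 1, 2, -5]) -> 3  [called from derive_floor, line 32]
  mix_signals([12, 0, 11, 1, 2, -5], 11) -> 1  [called from derive_floor, line 33]
  weigh_samples(3, 1) -> -1  [called from derive_floor, line 34]
  derive_floor([12, 0, 11, 1, 2, -5], 11) -> -1  [called from main, line 40]
Origin of each log line:
  1: logged in main at line 39
  2: logged in derive_floor at line 31
  3: logged in merge_totals at line 2
  4-9: logged in merge_totals at line 7
  10: logged in merge_totals at line 8
  11: logged in mix_signals at line 12
  12-17: logged in mix_signals at line 17
  18: logged in mix_signals at line 18
  19: logged in weigh_samples at line 22
  20: logged in main at line 41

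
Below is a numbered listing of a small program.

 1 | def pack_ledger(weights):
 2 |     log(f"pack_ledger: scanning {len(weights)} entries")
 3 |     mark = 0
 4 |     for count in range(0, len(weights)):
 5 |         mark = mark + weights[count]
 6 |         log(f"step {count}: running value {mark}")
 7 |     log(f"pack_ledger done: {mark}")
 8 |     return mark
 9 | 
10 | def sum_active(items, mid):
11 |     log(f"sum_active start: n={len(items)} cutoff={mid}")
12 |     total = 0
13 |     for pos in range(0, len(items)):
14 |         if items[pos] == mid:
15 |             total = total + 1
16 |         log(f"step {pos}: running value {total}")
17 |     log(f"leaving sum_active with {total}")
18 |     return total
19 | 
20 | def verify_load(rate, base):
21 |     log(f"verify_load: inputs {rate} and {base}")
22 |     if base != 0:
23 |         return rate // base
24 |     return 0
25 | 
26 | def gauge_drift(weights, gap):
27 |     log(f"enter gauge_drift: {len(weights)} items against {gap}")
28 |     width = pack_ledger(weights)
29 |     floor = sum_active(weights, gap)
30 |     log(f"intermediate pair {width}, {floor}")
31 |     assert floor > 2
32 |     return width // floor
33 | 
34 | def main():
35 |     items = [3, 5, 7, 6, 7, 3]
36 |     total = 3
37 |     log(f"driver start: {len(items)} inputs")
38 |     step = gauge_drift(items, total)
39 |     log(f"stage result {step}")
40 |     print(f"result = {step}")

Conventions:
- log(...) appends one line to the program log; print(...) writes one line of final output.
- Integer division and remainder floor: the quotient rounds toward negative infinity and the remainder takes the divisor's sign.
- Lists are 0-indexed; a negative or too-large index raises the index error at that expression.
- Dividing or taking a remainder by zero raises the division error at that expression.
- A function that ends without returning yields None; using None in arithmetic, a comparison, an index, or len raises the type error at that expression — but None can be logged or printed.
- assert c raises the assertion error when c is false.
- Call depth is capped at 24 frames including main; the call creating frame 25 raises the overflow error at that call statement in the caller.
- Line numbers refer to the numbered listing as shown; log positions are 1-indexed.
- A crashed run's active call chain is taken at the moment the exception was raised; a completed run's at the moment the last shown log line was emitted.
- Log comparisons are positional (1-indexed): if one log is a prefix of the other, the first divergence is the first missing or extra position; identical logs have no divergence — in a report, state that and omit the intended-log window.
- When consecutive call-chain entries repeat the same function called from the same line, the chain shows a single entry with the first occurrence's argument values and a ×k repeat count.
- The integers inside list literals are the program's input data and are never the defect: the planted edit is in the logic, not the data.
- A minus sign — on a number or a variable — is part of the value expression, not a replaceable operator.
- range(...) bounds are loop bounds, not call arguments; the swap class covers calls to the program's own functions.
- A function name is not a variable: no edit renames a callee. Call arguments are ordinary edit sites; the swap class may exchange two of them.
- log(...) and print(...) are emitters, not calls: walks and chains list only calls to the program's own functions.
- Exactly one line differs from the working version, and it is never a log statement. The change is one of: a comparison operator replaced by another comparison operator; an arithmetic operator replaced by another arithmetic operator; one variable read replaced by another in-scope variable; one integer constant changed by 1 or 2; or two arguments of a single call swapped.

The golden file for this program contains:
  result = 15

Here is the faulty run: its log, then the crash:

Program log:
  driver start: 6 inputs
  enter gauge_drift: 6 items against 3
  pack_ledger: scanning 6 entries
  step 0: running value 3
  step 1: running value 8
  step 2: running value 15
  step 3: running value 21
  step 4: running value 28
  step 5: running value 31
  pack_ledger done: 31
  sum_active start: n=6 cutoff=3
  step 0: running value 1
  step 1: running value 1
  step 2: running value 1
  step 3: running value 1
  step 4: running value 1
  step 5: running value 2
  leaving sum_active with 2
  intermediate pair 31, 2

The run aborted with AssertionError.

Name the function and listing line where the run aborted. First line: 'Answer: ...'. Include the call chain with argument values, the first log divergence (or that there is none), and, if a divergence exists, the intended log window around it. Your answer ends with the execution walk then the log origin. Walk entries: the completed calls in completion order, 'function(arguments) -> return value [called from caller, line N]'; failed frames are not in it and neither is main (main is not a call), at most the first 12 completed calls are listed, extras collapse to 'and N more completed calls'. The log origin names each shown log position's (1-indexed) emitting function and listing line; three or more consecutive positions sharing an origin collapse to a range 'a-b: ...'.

Answer: the error was raised in gauge_drift, line 31.
The tell: Only 19 log lines were emitted before the run died; the intended continuation was 'stage result 15'.
Call chain: main -> gauge_drift([3, 5, 7, 6, 7, 3], 3) (called at line 38).
First divergence: position 20; the shown log stops at 19 lines while the working version next logs 'stage result 15'.
Intended log window:
  18: leaving sum_active with 2
  19: intermediate pair 31, 2
  20: stage result 15
Execution walk:
  pack_ledger([3, 5, 7, 6, 7, 3]) -> 31  [called from gauge_drift, line 28]
  sum_active([3, 5, 7, 6, 7, 3], 3) -> 2  [called from gauge_drift, line 29]
Origin of each log line:
  1: emitted by main (line 37)
  2: emitted by gauge_drift (line 27)
  3: emitted by pack_ledger (line 2)
  4-9: emitted by pack_ledger (line 6)
  10: emitted by pack_ledger (line 7)
  11: emitted by sum_active (line 11)
  12-17: emitted by sum_active (line 16)
  18: emitted by sum_active (line 17)
  19: emitted by gauge_drift (line 30)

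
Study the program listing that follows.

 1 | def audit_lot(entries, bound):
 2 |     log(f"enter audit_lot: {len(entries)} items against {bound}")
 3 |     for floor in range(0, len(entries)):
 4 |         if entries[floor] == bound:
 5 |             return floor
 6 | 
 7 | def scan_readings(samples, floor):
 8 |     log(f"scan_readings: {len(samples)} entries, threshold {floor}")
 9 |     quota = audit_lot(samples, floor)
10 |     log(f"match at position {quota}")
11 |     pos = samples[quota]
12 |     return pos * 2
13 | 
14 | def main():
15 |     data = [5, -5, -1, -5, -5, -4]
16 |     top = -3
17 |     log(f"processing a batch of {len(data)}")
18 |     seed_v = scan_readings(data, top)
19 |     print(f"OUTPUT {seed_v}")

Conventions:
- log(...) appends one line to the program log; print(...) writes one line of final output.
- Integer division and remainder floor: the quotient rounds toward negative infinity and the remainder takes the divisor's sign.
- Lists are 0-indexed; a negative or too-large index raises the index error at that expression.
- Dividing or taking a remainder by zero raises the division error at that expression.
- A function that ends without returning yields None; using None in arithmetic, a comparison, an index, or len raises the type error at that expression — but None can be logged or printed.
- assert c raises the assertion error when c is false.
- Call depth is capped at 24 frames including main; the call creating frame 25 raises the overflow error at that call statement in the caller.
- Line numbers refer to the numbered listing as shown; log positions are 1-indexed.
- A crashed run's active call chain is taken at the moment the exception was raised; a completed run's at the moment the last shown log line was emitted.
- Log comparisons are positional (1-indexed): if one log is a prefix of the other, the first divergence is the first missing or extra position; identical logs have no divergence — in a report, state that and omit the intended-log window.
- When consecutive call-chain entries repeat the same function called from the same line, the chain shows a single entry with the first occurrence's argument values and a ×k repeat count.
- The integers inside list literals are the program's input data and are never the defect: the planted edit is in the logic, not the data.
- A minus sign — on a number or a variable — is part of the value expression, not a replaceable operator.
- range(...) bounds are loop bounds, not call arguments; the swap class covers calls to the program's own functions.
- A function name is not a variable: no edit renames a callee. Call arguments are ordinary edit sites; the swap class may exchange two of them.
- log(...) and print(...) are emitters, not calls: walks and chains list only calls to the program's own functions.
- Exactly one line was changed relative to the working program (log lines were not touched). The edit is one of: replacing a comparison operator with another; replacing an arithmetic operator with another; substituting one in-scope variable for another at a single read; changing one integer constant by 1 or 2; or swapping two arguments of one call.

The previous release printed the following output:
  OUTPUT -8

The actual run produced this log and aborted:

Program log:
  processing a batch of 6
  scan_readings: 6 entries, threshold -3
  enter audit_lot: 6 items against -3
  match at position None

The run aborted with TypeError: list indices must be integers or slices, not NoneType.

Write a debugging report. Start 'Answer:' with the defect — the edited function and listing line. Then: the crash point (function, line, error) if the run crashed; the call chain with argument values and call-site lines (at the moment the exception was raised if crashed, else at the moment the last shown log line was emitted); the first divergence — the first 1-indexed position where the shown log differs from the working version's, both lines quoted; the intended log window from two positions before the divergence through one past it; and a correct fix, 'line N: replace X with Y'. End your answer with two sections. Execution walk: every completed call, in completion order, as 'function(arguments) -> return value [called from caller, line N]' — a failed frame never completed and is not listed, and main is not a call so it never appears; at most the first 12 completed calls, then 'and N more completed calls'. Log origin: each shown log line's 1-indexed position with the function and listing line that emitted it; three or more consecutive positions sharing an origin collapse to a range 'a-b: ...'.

Answer: the defect is in main at line 16.
The tell: Log line 2 is where behavior first shows: 'scan_readings: 6 entries, threshold -3' appears instead of 'scan_readings: 6 entries, threshold -4'.
Crash: scan_readings, line 11, TypeError.
Call chain: main -> scan_readings([5, -5, -1, -5, -5, -4], -3) (called at line 18).
First divergence: position 2 — the shown line 'scan_readings: 6 entries, threshold -3' should read 'scan_readings: 6 entries, threshold -4'.
Intended log window:
  1: processing a batch of 6
  2: scan_readings: 6 entries, threshold -4
  3: enter audit_lot: 6 items against -4
Execution walk:
  audit_lot([5, -5, -1, -5, -5, -4], -3) -> None  [called from scan_readings, line 9]
Log origins:
  1: logged in main at line 17
  2: logged in scan_readings at line 8
  3: logged in audit_lot at line 2
  4: logged in scan_readings at line 10
A correct fix: line 16: replace `-3` with `-4`.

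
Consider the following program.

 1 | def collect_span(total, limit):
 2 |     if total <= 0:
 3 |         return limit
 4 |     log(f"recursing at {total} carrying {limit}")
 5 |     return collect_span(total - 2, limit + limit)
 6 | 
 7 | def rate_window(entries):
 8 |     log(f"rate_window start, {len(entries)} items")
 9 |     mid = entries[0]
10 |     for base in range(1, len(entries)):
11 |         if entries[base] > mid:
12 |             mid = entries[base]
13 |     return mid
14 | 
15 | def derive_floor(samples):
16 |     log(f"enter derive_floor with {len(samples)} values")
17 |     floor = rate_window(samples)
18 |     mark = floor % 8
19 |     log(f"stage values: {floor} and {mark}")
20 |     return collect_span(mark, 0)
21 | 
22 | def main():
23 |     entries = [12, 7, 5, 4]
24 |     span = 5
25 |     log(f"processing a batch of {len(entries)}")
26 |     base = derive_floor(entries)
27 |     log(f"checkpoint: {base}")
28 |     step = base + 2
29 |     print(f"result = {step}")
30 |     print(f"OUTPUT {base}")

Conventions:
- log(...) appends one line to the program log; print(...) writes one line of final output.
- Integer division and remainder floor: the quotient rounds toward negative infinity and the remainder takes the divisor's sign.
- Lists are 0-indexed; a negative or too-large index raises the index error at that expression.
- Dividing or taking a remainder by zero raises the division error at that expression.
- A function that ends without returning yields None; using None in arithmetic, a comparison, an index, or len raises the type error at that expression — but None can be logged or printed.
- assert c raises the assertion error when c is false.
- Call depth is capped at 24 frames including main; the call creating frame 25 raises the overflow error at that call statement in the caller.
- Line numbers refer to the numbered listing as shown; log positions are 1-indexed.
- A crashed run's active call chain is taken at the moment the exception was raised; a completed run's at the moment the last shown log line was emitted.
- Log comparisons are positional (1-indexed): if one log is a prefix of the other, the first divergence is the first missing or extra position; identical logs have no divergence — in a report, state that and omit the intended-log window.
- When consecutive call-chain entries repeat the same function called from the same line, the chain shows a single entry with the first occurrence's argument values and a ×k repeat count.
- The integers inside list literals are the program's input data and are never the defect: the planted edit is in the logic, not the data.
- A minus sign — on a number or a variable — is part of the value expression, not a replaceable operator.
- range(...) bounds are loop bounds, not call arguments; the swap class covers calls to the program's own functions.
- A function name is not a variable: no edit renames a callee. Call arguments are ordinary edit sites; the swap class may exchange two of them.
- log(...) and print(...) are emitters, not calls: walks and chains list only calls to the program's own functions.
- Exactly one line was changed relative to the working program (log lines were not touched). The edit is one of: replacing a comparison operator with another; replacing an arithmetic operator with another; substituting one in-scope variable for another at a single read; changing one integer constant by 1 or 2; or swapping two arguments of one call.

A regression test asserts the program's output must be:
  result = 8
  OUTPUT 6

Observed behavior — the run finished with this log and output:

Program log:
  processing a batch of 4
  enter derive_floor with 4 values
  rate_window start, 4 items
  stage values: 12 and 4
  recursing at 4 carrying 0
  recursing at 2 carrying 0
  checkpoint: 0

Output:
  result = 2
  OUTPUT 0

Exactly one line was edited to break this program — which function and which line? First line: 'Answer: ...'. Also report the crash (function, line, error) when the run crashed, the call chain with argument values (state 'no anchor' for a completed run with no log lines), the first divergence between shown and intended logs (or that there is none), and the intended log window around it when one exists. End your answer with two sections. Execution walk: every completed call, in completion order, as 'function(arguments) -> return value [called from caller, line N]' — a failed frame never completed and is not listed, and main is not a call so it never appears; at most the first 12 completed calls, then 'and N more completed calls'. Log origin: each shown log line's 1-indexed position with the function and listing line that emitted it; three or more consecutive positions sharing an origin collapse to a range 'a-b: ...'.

Answer: the defect is in collect_span at line 5.
Core observation: Everything matches until log position 6, which reads 'recursing at 2 carrying 0' in place of 'recursing at 2 carrying 4'.
Call chain: main.
First divergence: at position 6 the run shows 'recursing at 2 carrying 0' where the working version logs 'recursing at 2 carrying 4'.
Intended log window:
  4: stage values: 12 and 4
  5: recursing at 4 carrying 0
  6: recursing at 2 carrying 4
  7: checkpoint: 6
Execution walk:
  rate_window([12, 7, 5, 4]) -> 12  [called from derive_floor, line 17]
  collect_span(0, 0) -> 0  [called from collect_span, line 5]
  collect_span(2, 0) -> 0  [called from collect_span, line 5]
  collect_span(4, 0) -> 0  [called from derive_floor, line 20]
  derive_floor([12, 7, 5, 4]) -> 0  [called from main, line 26]
Origin of each log line:
  1: from main, line 25
  2: from derive_floor, line 16
  3: from rate_window, line 8
  4: from derive_floor, line 19
  5: from collect_span, line 4
  6: from collect_span, line 4
  7: from main, line 27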